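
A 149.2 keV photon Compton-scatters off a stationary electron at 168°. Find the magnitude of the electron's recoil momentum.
1.2960e-22 kg·m/s

The electron is initially at rest, so by conservation of momentum:
p⃗_e = p⃗₀ − p⃗'  (incident photon momentum minus scattered photon momentum)

Photon momentum magnitudes (p = h/λ = E/c):
λ₀ = hc/E₀ = 8.3099 pm → p₀ = h/λ₀ = 7.9737e-23 kg·m/s
Δλ = λ_C(1 − cos 168°) = 4.7996 pm
λ' = 13.1095 pm → p' = h/λ' = 5.0544e-23 kg·m/s

The scattered photon makes angle θ = 168° with the incident direction, so by the law of cosines:
|p⃗_e|² = p₀² + p'² − 2p₀p'cos θ
|p⃗_e|² = (7.9737e-23)² + (5.0544e-23)² − 2·7.9737e-23·5.0544e-23·cos(168°)
|p⃗_e| = 1.2960e-22 kg·m/s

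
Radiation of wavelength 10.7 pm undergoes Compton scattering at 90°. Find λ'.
13.1263 pm

Using the Compton formula: λ' = λ + λ_C(1 − cos θ)

For θ = 90°, cos θ = 0 (exact) = 0.0000, so:
1 − cos 90° = 1 − (0) = 1.0000

Δλ = λ_C × 1.0000 = 2.4263 × 1.0000 = 2.4263 pm

λ' = 10.7 + 2.4263 = 13.1263 pm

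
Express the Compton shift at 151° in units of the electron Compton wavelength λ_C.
1.8746 λ_C

The Compton shift formula is:
Δλ = λ_C(1 - cos θ)

Dividing both sides by λ_C:
Δλ/λ_C = 1 - cos θ

For θ = 151°:
Δλ/λ_C = 1 - cos(151°)
Δλ/λ_C = 1 - -0.8746
Δλ/λ_C = 1.8746

This means the shift is 1.8746 × λ_C = 4.5484 pm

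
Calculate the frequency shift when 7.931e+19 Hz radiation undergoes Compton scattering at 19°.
2.680e+18 Hz (decrease)

Convert frequency to wavelength (c = 299792458 m/s):
λ₀ = c/f₀ = 299792458/7.931e+19 = 3.7800083e-12 m = 3.7800 pm

Calculate Compton shift:
Δλ = λ_C(1 - cos(19°)) = 0.1322 pm

Final wavelength:
λ' = λ₀ + Δλ = 3.7800 + 0.1322 = 3.9122 pm

Final frequency:
f' = c/λ' = 299792458/3.9121971e-12 = 7.6630202e+19 Hz

Frequency shift (decrease):
Δf = f₀ - f' = 7.931e+19 - 7.6630202e+19 = 2.680e+18 Hz

(Intermediate values are shown rounded; full precision is carried through to the final answer.)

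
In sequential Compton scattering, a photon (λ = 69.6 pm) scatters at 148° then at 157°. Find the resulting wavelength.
78.7437 pm

Apply Compton shift twice:

First scattering at θ₁ = 148°:
Δλ₁ = λ_C(1 - cos(148°))
Δλ₁ = 2.4263 × 1.8480
Δλ₁ = 4.4839 pm

After first scattering:
λ₁ = 69.6 + 4.4839 = 74.0839 pm

Second scattering at θ₂ = 157°:
Δλ₂ = λ_C(1 - cos(157°))
Δλ₂ = 2.4263 × 1.9205
Δλ₂ = 4.6597 pm

Final wavelength:
λ₂ = 74.0839 + 4.6597 = 78.7437 pm

Total shift: Δλ_total = 4.4839 + 4.6597 = 9.1437 pm

(Intermediate values are shown rounded; full precision is carried through to the final answer.)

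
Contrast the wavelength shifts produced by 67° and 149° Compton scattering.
149° produces the larger shift by a factor of 3.048

Calculate both shifts using Δλ = λ_C(1 - cos θ):

For θ₁ = 67°:
Δλ₁ = 2.4263 × (1 - cos(67°))
Δλ₁ = 2.4263 × 0.6093
Δλ₁ = 1.4783 pm

For θ₂ = 149°:
Δλ₂ = 2.4263 × (1 - cos(149°))
Δλ₂ = 2.4263 × 1.8572
Δλ₂ = 4.5061 pm

The 149° angle produces the larger shift.
Ratio: 4.5061/1.4783 = 3.048

(Intermediate values are shown rounded; full precision is carried through to the final answer.)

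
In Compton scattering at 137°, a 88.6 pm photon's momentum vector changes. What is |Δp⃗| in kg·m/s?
1.3602e-23 kg·m/s

Photon momentum magnitude is p = h/λ.

Initial momentum:
p₀ = h/λ = 6.6261e-34/8.8600e-11 = 7.4786e-24 kg·m/s

After scattering:
λ' = λ + Δλ = 88.6 + 4.2008 = 92.8008 pm
p' = h/λ' = 6.6261e-34/9.2801e-11 = 7.1401e-24 kg·m/s

Momentum is a vector; the scattered photon's direction makes angle θ = 137° with the incident direction. The magnitude of the vector change Δp⃗ = p⃗₀ − p⃗' is found from the law of cosines:
|Δp⃗|² = p₀² + p'² − 2p₀p'cos θ
|Δp⃗|² = (7.4786e-24)² + (7.1401e-24)² − 2·7.4786e-24·7.1401e-24·cos(137°)
|Δp⃗| = 1.3602e-23 kg·m/s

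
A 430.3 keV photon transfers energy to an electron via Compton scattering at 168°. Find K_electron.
268.8821 keV

By energy conservation: K_e = E_initial - E_final

First find the scattered photon energy:
Initial wavelength: λ = hc/E = 2.8813 pm
Compton shift: Δλ = λ_C(1 - cos(168°)) = 4.7996 pm
Final wavelength: λ' = 2.8813 + 4.7996 = 7.6809 pm
Final photon energy: E' = hc/λ' = 161.4179 keV

Electron kinetic energy:
K_e = E - E' = 430.3000 - 161.4179 = 268.8821 keV

(Intermediate values are shown rounded; full precision is carried through to the final answer.)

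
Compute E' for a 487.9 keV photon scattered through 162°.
170.4239 keV

First convert energy to wavelength:
λ = hc/E, with hc ≈ 1239.842 keV·pm (i.e. 1239.842 eV·nm)

For E = 487.9 keV = 487900 eV:
λ = 1239.842 keV·pm / 487.9 keV
λ = 2.5412 pm

Calculate the Compton shift:
Δλ = λ_C(1 - cos(162°)) = 2.4263 × 1.9511
Δλ = 4.7339 pm

Final wavelength:
λ' = 2.5412 + 4.7339 = 7.2750 pm

Final energy:
E' = hc/λ' = 1239.842 / 7.2750 = 170.4239 keV

(Intermediate values are shown rounded; full precision is carried through to the final answer.)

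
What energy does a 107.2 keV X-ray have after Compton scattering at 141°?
78.0875 keV

First convert energy to wavelength:
λ = hc/E, with hc ≈ 1239.842 keV·pm (i.e. 1239.842 eV·nm)

For E = 107.2 keV = 107200 eV:
λ = 1239.842 keV·pm / 107.2 keV
λ = 11.5657 pm

Calculate the Compton shift:
Δλ = λ_C(1 - cos(141°)) = 2.4263 × 1.7771
Δλ = 4.3119 pm

Final wavelength:
λ' = 11.5657 + 4.3119 = 15.8776 pm

Final energy:
E' = hc/λ' = 1239.842 / 15.8776 = 78.0875 keV

(Intermediate values are shown rounded; full precision is carried through to the final answer.)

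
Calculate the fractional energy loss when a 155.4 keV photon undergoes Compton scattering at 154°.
0.3661 (or 36.61%)

Calculate initial and final photon energies:

Initial: E₀ = 155.4 keV → λ₀ = 7.9784 pm
Compton shift: Δλ = 4.6071 pm
Final wavelength: λ' = 12.5855 pm
Final energy: E' = 98.5139 keV

Fractional energy loss:
(E₀ - E')/E₀ = (155.4000 - 98.5139)/155.4000
= 56.8861/155.4000
= 0.3661
= 36.61%

(Intermediate values are shown rounded; full precision is carried through to the final answer.)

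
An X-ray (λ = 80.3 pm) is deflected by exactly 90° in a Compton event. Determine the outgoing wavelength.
82.7263 pm

Using the Compton formula: λ' = λ + λ_C(1 − cos θ)

For θ = 90°, cos θ = 0 (exact) = 0.0000, so:
1 − cos 90° = 1 − (0) = 1.0000

Δλ = λ_C × 1.0000 = 2.4263 × 1.0000 = 2.4263 pm

λ' = 80.3 + 2.4263 = 82.7263 pm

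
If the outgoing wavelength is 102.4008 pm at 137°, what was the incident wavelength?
98.2000 pm

From λ' = λ + Δλ, we have λ = λ' - Δλ

First calculate the Compton shift:
Δλ = λ_C(1 - cos θ)
Δλ = 2.4263 × (1 - cos(137°))
Δλ = 2.4263 × 1.7314
Δλ = 4.2008 pm

Initial wavelength:
λ = λ' - Δλ
λ = 102.4008 - 4.2008
λ = 98.2000 pm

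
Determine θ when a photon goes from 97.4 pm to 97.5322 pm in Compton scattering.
19.00°

First find the wavelength shift:
Δλ = λ' - λ = 97.5322 - 97.4 = 0.1322 pm

Using Δλ = λ_C(1 - cos θ), with λ_C = h/(m_e·c) ≈ 2.42631024 pm:
cos θ = 1 - Δλ/λ_C
cos θ = 1 - 0.1322/2.42631024
cos θ = 0.945514

θ = arccos(0.945514)
θ = 19.00°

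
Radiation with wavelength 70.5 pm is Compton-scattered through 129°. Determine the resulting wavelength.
74.4532 pm

Using the Compton scattering formula:
λ' = λ + Δλ = λ + λ_C(1 - cos θ)

Given:
- Initial wavelength λ = 70.5 pm
- Scattering angle θ = 129°
- Compton wavelength λ_C ≈ 2.4263 pm

Calculate the shift:
Δλ = 2.4263 × (1 - cos(129°))
Δλ = 2.4263 × 1.6293
Δλ = 3.9532 pm

Final wavelength:
λ' = 70.5 + 3.9532 = 74.4532 pm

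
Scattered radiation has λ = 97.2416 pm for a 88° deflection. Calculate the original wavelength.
94.9000 pm

From λ' = λ + Δλ, we have λ = λ' - Δλ

First calculate the Compton shift:
Δλ = λ_C(1 - cos θ)
Δλ = 2.4263 × (1 - cos(88°))
Δλ = 2.4263 × 0.9651
Δλ = 2.3416 pm

Initial wavelength:
λ = λ' - Δλ
λ = 97.2416 - 2.3416
λ = 94.9000 pm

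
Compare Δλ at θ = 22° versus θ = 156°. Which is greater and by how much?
156° produces the larger shift by a factor of 26.279

Calculate both shifts using Δλ = λ_C(1 - cos θ):

For θ₁ = 22°:
Δλ₁ = 2.4263 × (1 - cos(22°))
Δλ₁ = 2.4263 × 0.0728
Δλ₁ = 0.1767 pm

For θ₂ = 156°:
Δλ₂ = 2.4263 × (1 - cos(156°))
Δλ₂ = 2.4263 × 1.9135
Δλ₂ = 4.6429 pm

The 156° angle produces the larger shift.
Ratio: 4.6429/0.1767 = 26.279

(Intermediate values are shown rounded; full precision is carried through to the final answer.)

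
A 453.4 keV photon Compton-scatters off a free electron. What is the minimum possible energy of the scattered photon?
163.4131 keV (at θ = 180°)

The scattered photon has minimum energy when its wavelength is maximum, i.e., when the Compton shift Δλ = λ_C(1 − cos θ) is maximum. This occurs at θ = 180° (backscattering), giving Δλ_max = 2λ_C = 4.8526 pm.

Initial wavelength: λ₀ = hc/E₀ = 2.7345 pm
Maximum final wavelength: λ'_max = λ₀ + 2λ_C = 2.7345 + 4.8526 = 7.5872 pm
Minimum final energy: E'_min = hc/λ'_max = 163.4131 keV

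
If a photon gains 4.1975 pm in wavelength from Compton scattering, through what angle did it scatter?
136.89°

From the Compton formula Δλ = λ_C(1 - cos θ), we can solve for θ:

cos θ = 1 - Δλ/λ_C

Given:
- Δλ = 4.1975 pm
- λ_C = h/(m_e·c) ≈ 2.42631024 pm

cos θ = 1 - 4.1975/2.42631024
cos θ = 1 - 1.729993
cos θ = -0.729993

θ = arccos(-0.729993)
θ = 136.89°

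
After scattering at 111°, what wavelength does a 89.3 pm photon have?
92.5958 pm

Using the Compton scattering formula:
λ' = λ + Δλ = λ + λ_C(1 - cos θ)

Given:
- Initial wavelength λ = 89.3 pm
- Scattering angle θ = 111°
- Compton wavelength λ_C ≈ 2.4263 pm

Calculate the shift:
Δλ = 2.4263 × (1 - cos(111°))
Δλ = 2.4263 × 1.3584
Δλ = 3.2958 pm

Final wavelength:
λ' = 89.3 + 3.2958 = 92.5958 pm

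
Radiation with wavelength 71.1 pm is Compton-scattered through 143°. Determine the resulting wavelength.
75.4640 pm

Using the Compton scattering formula:
λ' = λ + Δλ = λ + λ_C(1 - cos θ)

Given:
- Initial wavelength λ = 71.1 pm
- Scattering angle θ = 143°
- Compton wavelength λ_C ≈ 2.4263 pm

Calculate the shift:
Δλ = 2.4263 × (1 - cos(143°))
Δλ = 2.4263 × 1.7986
Δλ = 4.3640 pm

Final wavelength:
λ' = 71.1 + 4.3640 = 75.4640 pm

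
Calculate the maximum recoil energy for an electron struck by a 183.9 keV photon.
76.9669 keV

Maximum energy transfer occurs at θ = 180° (backscattering).

Initial photon: E₀ = 183.9 keV → λ₀ = 6.7419 pm

Maximum Compton shift (at 180°):
Δλ_max = 2λ_C = 2 × 2.4263 = 4.8526 pm

Final wavelength:
λ' = 6.7419 + 4.8526 = 11.5946 pm

Minimum photon energy (maximum energy to electron):
E'_min = hc/λ' = 106.9331 keV

Maximum electron kinetic energy:
K_max = E₀ - E'_min = 183.9000 - 106.9331 = 76.9669 keV

(Intermediate values are shown rounded; full precision is carried through to the final answer.)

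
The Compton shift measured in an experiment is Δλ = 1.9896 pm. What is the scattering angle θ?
79.63°

From the Compton formula Δλ = λ_C(1 - cos θ), we can solve for θ:

cos θ = 1 - Δλ/λ_C

Given:
- Δλ = 1.9896 pm
- λ_C = h/(m_e·c) ≈ 2.42631024 pm

cos θ = 1 - 1.9896/2.42631024
cos θ = 1 - 0.820011
cos θ = 0.179989

θ = arccos(0.179989)
θ = 79.63°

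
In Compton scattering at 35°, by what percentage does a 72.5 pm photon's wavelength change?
0.6052%

Calculate the Compton shift:
Δλ = λ_C(1 - cos(35°))
Δλ = 2.4263 × (1 - cos(35°))
Δλ = 2.4263 × 0.1808
Δλ = 0.4388 pm

Percentage change:
(Δλ/λ₀) × 100 = (0.4388/72.5) × 100
= 0.6052%

(Intermediate values are shown rounded; full precision is carried through to the final answer.)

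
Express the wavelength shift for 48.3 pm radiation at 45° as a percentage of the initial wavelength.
1.4713%

Calculate the Compton shift:
Δλ = λ_C(1 - cos(45°))
Δλ = 2.4263 × (1 - cos(45°))
Δλ = 2.4263 × 0.2929
Δλ = 0.7106 pm

Percentage change:
(Δλ/λ₀) × 100 = (0.7106/48.3) × 100
= 1.4713%

(Intermediate values are shown rounded; full precision is carried through to the final answer.)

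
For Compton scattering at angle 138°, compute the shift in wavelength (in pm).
4.2294 pm

Using the Compton scattering formula:
Δλ = λ_C(1 - cos θ)

where λ_C = h/(m_e·c) ≈ 2.4263 pm is the Compton wavelength of an electron.

For θ = 138°:
cos(138°) = -0.7431
1 - cos(138°) = 1.7431

Δλ = 2.4263 × 1.7431
Δλ = 4.2294 pm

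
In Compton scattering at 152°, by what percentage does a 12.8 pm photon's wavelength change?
35.6923%

Calculate the Compton shift:
Δλ = λ_C(1 - cos(152°))
Δλ = 2.4263 × (1 - cos(152°))
Δλ = 2.4263 × 1.8829
Δλ = 4.5686 pm

Percentage change:
(Δλ/λ₀) × 100 = (4.5686/12.8) × 100
= 35.6923%

(Intermediate values are shown rounded; full precision is carried through to the final answer.)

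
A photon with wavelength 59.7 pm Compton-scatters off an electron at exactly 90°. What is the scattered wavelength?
62.1263 pm

Using the Compton formula: λ' = λ + λ_C(1 − cos θ)

For θ = 90°, cos θ = 0 (exact) = 0.0000, so:
1 − cos 90° = 1 − (0) = 1.0000

Δλ = λ_C × 1.0000 = 2.4263 × 1.0000 = 2.4263 pm

λ' = 59.7 + 2.4263 = 62.1263 pm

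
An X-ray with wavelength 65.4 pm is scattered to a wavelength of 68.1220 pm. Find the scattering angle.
97.00°

First find the wavelength shift:
Δλ = λ' - λ = 68.1220 - 65.4 = 2.7220 pm

Using Δλ = λ_C(1 - cos θ), with λ_C = h/(m_e·c) ≈ 2.42631024 pm:
cos θ = 1 - Δλ/λ_C
cos θ = 1 - 2.7220/2.42631024
cos θ = -0.121868

θ = arccos(-0.121868)
θ = 97.00°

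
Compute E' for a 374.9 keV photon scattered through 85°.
224.5289 keV

First convert energy to wavelength:
λ = hc/E, with hc ≈ 1239.842 keV·pm (i.e. 1239.842 eV·nm)

For E = 374.9 keV = 374900 eV:
λ = 1239.842 keV·pm / 374.9 keV
λ = 3.3071 pm

Calculate the Compton shift:
Δλ = λ_C(1 - cos(85°)) = 2.4263 × 0.9128
Δλ = 2.2148 pm

Final wavelength:
λ' = 3.3071 + 2.2148 = 5.5220 pm

Final energy:
E' = hc/λ' = 1239.842 / 5.5220 = 224.5289 keV

(Intermediate values are shown rounded; full precision is carried through to the final answer.)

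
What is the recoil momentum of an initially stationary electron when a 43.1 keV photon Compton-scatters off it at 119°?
3.7507e-23 kg·m/s

The electron is initially at rest, so by conservation of momentum:
p⃗_e = p⃗₀ − p⃗'  (incident photon momentum minus scattered photon momentum)

Photon momentum magnitudes (p = h/λ = E/c):
λ₀ = hc/E₀ = 28.7666 pm → p₀ = h/λ₀ = 2.3034e-23 kg·m/s
Δλ = λ_C(1 − cos 119°) = 3.6026 pm
λ' = 32.3692 pm → p' = h/λ' = 2.0470e-23 kg·m/s

The scattered photon makes angle θ = 119° with the incident direction, so by the law of cosines:
|p⃗_e|² = p₀² + p'² − 2p₀p'cos θ
|p⃗_e|² = (2.3034e-23)² + (2.0470e-23)² − 2·2.3034e-23·2.0470e-23·cos(119°)
|p⃗_e| = 3.7507e-23 kg·m/s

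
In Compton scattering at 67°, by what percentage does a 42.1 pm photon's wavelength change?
3.5113%

Calculate the Compton shift:
Δλ = λ_C(1 - cos(67°))
Δλ = 2.4263 × (1 - cos(67°))
Δλ = 2.4263 × 0.6093
Δλ = 1.4783 pm

Percentage change:
(Δλ/λ₀) × 100 = (1.4783/42.1) × 100
= 3.5113%

(Intermediate values are shown rounded; full precision is carried through to the final answer.)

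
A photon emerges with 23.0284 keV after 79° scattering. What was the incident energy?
23.8999 keV

Convert final energy to wavelength (hc ≈ 1239.842 keV·pm):
λ' = hc/E' = 1239.842 / 23.0284 = 53.8397 pm

Calculate the Compton shift:
Δλ = λ_C(1 - cos(79°))
Δλ = 2.4263 × (1 - cos(79°))
Δλ = 1.9633 pm

Initial wavelength:
λ = λ' - Δλ = 53.8397 - 1.9633 = 51.8763 pm

Initial energy:
E = hc/λ = 1239.842 / 51.8763 = 23.8999 keV

(Intermediate values are shown rounded; full precision is carried through to the final answer.)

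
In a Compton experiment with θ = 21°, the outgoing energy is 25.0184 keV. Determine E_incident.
25.1000 keV

Convert final energy to wavelength (hc ≈ 1239.842 keV·pm):
λ' = hc/E' = 1239.842 / 25.0184 = 49.5572 pm

Calculate the Compton shift:
Δλ = λ_C(1 - cos(21°))
Δλ = 2.4263 × (1 - cos(21°))
Δλ = 0.1612 pm

Initial wavelength:
λ = λ' - Δλ = 49.5572 - 0.1612 = 49.3961 pm

Initial energy:
E = hc/λ = 1239.842 / 49.3961 = 25.1000 keV

(Intermediate values are shown rounded; full precision is carried through to the final answer.)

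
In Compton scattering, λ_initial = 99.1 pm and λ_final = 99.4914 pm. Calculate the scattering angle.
33.00°

First find the wavelength shift:
Δλ = λ' - λ = 99.4914 - 99.1 = 0.3914 pm

Using Δλ = λ_C(1 - cos θ), with λ_C = h/(m_e·c) ≈ 2.42631024 pm:
cos θ = 1 - Δλ/λ_C
cos θ = 1 - 0.3914/2.42631024
cos θ = 0.838685

θ = arccos(0.838685)
θ = 33.00°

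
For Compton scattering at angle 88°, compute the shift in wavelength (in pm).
2.3416 pm

Using the Compton scattering formula:
Δλ = λ_C(1 - cos θ)

where λ_C = h/(m_e·c) ≈ 2.4263 pm is the Compton wavelength of an electron.

For θ = 88°:
cos(88°) = 0.0349
1 - cos(88°) = 0.9651

Δλ = 2.4263 × 0.9651
Δλ = 2.3416 pm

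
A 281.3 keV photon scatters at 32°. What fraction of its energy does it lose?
0.0772 (or 7.72%)

Calculate initial and final photon energies:

Initial: E₀ = 281.3 keV → λ₀ = 4.4075 pm
Compton shift: Δλ = 0.3687 pm
Final wavelength: λ' = 4.7762 pm
Final energy: E' = 259.5861 keV

Fractional energy loss:
(E₀ - E')/E₀ = (281.3000 - 259.5861)/281.3000
= 21.7139/281.3000
= 0.0772
= 7.72%

(Intermediate values are shown rounded; full precision is carried through to the final answer.)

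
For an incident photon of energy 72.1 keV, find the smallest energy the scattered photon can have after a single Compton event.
56.2318 keV (at θ = 180°)

The scattered photon has minimum energy when its wavelength is maximum, i.e., when the Compton shift Δλ = λ_C(1 − cos θ) is maximum. This occurs at θ = 180° (backscattering), giving Δλ_max = 2λ_C = 4.8526 pm.

Initial wavelength: λ₀ = hc/E₀ = 17.1961 pm
Maximum final wavelength: λ'_max = λ₀ + 2λ_C = 17.1961 + 4.8526 = 22.0488 pm
Minimum final energy: E'_min = hc/λ'_max = 56.2318 keV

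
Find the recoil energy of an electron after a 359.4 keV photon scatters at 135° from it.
196.0851 keV

By energy conservation: K_e = E_initial - E_final

First find the scattered photon energy:
Initial wavelength: λ = hc/E = 3.4498 pm
Compton shift: Δλ = λ_C(1 - cos(135°)) = 4.1420 pm
Final wavelength: λ' = 3.4498 + 4.1420 = 7.5917 pm
Final photon energy: E' = hc/λ' = 163.3149 keV

Electron kinetic energy:
K_e = E - E' = 359.4000 - 163.3149 = 196.0851 keV

(Intermediate values are shown rounded; full precision is carried through to the final answer.)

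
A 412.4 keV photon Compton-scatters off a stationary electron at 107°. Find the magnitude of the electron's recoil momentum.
2.7224e-22 kg·m/s

The electron is initially at rest, so by conservation of momentum:
p⃗_e = p⃗₀ − p⃗'  (incident photon momentum minus scattered photon momentum)

Photon momentum magnitudes (p = h/λ = E/c):
λ₀ = hc/E₀ = 3.0064 pm → p₀ = h/λ₀ = 2.2040e-22 kg·m/s
Δλ = λ_C(1 − cos 107°) = 3.1357 pm
λ' = 6.1421 pm → p' = h/λ' = 1.0788e-22 kg·m/s

The scattered photon makes angle θ = 107° with the incident direction, so by the law of cosines:
|p⃗_e|² = p₀² + p'² − 2p₀p'cos θ
|p⃗_e|² = (2.2040e-22)² + (1.0788e-22)² − 2·2.2040e-22·1.0788e-22·cos(107°)
|p⃗_e| = 2.7224e-22 kg·m/s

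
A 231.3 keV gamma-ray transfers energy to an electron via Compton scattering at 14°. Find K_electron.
3.0687 keV

By energy conservation: K_e = E_initial - E_final

First find the scattered photon energy:
Initial wavelength: λ = hc/E = 5.3603 pm
Compton shift: Δλ = λ_C(1 - cos(14°)) = 0.0721 pm
Final wavelength: λ' = 5.3603 + 0.0721 = 5.4324 pm
Final photon energy: E' = hc/λ' = 228.2313 keV

Electron kinetic energy:
K_e = E - E' = 231.3000 - 228.2313 = 3.0687 keV

(Intermediate values are shown rounded; full precision is carried through to the final answer.)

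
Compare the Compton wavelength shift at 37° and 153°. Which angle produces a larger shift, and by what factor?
153° produces the larger shift by a factor of 9.391

Calculate both shifts using Δλ = λ_C(1 - cos θ):

For θ₁ = 37°:
Δλ₁ = 2.4263 × (1 - cos(37°))
Δλ₁ = 2.4263 × 0.2014
Δλ₁ = 0.4886 pm

For θ₂ = 153°:
Δλ₂ = 2.4263 × (1 - cos(153°))
Δλ₂ = 2.4263 × 1.8910
Δλ₂ = 4.5882 pm

The 153° angle produces the larger shift.
Ratio: 4.5882/0.4886 = 9.391

(Intermediate values are shown rounded; full precision is carried through to the final answer.)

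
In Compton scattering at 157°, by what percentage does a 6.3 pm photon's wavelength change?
73.9641%

Calculate the Compton shift:
Δλ = λ_C(1 - cos(157°))
Δλ = 2.4263 × (1 - cos(157°))
Δλ = 2.4263 × 1.9205
Δλ = 4.6597 pm

Percentage change:
(Δλ/λ₀) × 100 = (4.6597/6.3) × 100
= 73.9641%

(Intermediate values are shown rounded; full precision is carried through to the final answer.)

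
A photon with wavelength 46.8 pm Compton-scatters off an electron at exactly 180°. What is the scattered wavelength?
51.6526 pm

Using the Compton formula: λ' = λ + λ_C(1 − cos θ)

For θ = 180°, cos θ = -1 (exact) = -1.0000, so:
1 − cos 180° = 1 − (-1) = 2.0000

Δλ = λ_C × 2.0000 = 2.4263 × 2.0000 = 4.8526 pm

λ' = 46.8 + 4.8526 = 51.6526 pm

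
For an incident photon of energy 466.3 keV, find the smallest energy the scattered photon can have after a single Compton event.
165.0589 keV (at θ = 180°)

The scattered photon has minimum energy when its wavelength is maximum, i.e., when the Compton shift Δλ = λ_C(1 − cos θ) is maximum. This occurs at θ = 180° (backscattering), giving Δλ_max = 2λ_C = 4.8526 pm.

Initial wavelength: λ₀ = hc/E₀ = 2.6589 pm
Maximum final wavelength: λ'_max = λ₀ + 2λ_C = 2.6589 + 4.8526 = 7.5115 pm
Minimum final energy: E'_min = hc/λ'_max = 165.0589 keV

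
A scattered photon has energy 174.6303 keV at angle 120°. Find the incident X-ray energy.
358.3001 keV

Convert final energy to wavelength (hc ≈ 1239.842 keV·pm):
λ' = hc/E' = 1239.842 / 174.6303 = 7.0998 pm

Calculate the Compton shift:
Δλ = λ_C(1 - cos(120°))
Δλ = 2.4263 × (1 - cos(120°))
Δλ = 3.6395 pm

Initial wavelength:
λ = λ' - Δλ = 7.0998 - 3.6395 = 3.4603 pm

Initial energy:
E = hc/λ = 1239.842 / 3.4603 = 358.3001 keV

(Intermediate values are shown rounded; full precision is carried through to the final answer.)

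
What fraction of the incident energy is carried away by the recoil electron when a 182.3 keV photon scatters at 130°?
0.3695 (or 36.95%)

Calculate initial and final photon energies:

Initial: E₀ = 182.3 keV → λ₀ = 6.8011 pm
Compton shift: Δλ = 3.9859 pm
Final wavelength: λ' = 10.7870 pm
Final energy: E' = 114.9383 keV

Fractional energy loss:
(E₀ - E')/E₀ = (182.3000 - 114.9383)/182.3000
= 67.3617/182.3000
= 0.3695
= 36.95%

(Intermediate values are shown rounded; full precision is carried through to the final answer.)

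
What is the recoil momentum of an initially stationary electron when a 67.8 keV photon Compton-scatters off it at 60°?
3.5161e-23 kg·m/s

The electron is initially at rest, so by conservation of momentum:
p⃗_e = p⃗₀ − p⃗'  (incident photon momentum minus scattered photon momentum)

Photon momentum magnitudes (p = h/λ = E/c):
λ₀ = hc/E₀ = 18.2868 pm → p₀ = h/λ₀ = 3.6234e-23 kg·m/s
Δλ = λ_C(1 − cos 60°) = 1.2132 pm
λ' = 19.4999 pm → p' = h/λ' = 3.3980e-23 kg·m/s

The scattered photon makes angle θ = 60° with the incident direction, so by the law of cosines:
|p⃗_e|² = p₀² + p'² − 2p₀p'cos θ
|p⃗_e|² = (3.6234e-23)² + (3.3980e-23)² − 2·3.6234e-23·3.3980e-23·cos(60°)
|p⃗_e| = 3.5161e-23 kg·m/s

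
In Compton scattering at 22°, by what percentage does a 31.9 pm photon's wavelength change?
0.5538%

Calculate the Compton shift:
Δλ = λ_C(1 - cos(22°))
Δλ = 2.4263 × (1 - cos(22°))
Δλ = 2.4263 × 0.0728
Δλ = 0.1767 pm

Percentage change:
(Δλ/λ₀) × 100 = (0.1767/31.9) × 100
= 0.5538%

(Intermediate values are shown rounded; full precision is carried through to the final answer.)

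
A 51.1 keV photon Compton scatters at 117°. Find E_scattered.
44.6133 keV

First convert energy to wavelength:
λ = hc/E, with hc ≈ 1239.842 keV·pm (i.e. 1239.842 eV·nm)

For E = 51.1 keV = 51100 eV:
λ = 1239.842 keV·pm / 51.1 keV
λ = 24.2631 pm

Calculate the Compton shift:
Δλ = λ_C(1 - cos(117°)) = 2.4263 × 1.4540
Δλ = 3.5278 pm

Final wavelength:
λ' = 24.2631 + 3.5278 = 27.7909 pm

Final energy:
E' = hc/λ' = 1239.842 / 27.7909 = 44.6133 keV

(Intermediate values are shown rounded; full precision is carried through to the final answer.)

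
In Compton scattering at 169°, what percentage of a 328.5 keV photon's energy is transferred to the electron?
0.5602 (or 56.02%)

Calculate initial and final photon energies:

Initial: E₀ = 328.5 keV → λ₀ = 3.7743 pm
Compton shift: Δλ = 4.8080 pm
Final wavelength: λ' = 8.5823 pm
Final energy: E' = 144.4651 keV

Fractional energy loss:
(E₀ - E')/E₀ = (328.5000 - 144.4651)/328.5000
= 184.0349/328.5000
= 0.5602
= 56.02%

(Intermediate values are shown rounded; full precision is carried through to the final answer.)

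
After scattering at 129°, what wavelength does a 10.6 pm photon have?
14.5532 pm

Using the Compton scattering formula:
λ' = λ + Δλ = λ + λ_C(1 - cos θ)

Given:
- Initial wavelength λ = 10.6 pm
- Scattering angle θ = 129°
- Compton wavelength λ_C ≈ 2.4263 pm

Calculate the shift:
Δλ = 2.4263 × (1 - cos(129°))
Δλ = 2.4263 × 1.6293
Δλ = 3.9532 pm

Final wavelength:
λ' = 10.6 + 3.9532 = 14.5532 pm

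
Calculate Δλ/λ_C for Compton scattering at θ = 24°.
0.0865 λ_C

The Compton shift formula is:
Δλ = λ_C(1 - cos θ)

Dividing both sides by λ_C:
Δλ/λ_C = 1 - cos θ

For θ = 24°:
Δλ/λ_C = 1 - cos(24°)
Δλ/λ_C = 1 - 0.9135
Δλ/λ_C = 0.0865

This means the shift is 0.0865 × λ_C = 0.2098 pm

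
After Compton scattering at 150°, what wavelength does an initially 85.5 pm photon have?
90.0276 pm

Using the Compton formula: λ' = λ + λ_C(1 − cos θ)

For θ = 150°, cos θ = -√3/2 (exact) ≈ -0.8660, so:
1 − cos 150° = 1 − (-√3/2) ≈ 1.8660

Δλ = λ_C × 1.8660 = 2.4263 × 1.8660 = 4.5276 pm

λ' = 85.5 + 4.5276 = 90.0276 pm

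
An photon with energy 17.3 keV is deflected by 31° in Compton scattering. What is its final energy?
17.2167 keV

First convert energy to wavelength:
λ = hc/E, with hc ≈ 1239.842 keV·pm (i.e. 1239.842 eV·nm)

For E = 17.3 keV = 17300 eV:
λ = 1239.842 keV·pm / 17.3 keV
λ = 71.6672 pm

Calculate the Compton shift:
Δλ = λ_C(1 - cos(31°)) = 2.4263 × 0.1428
Δλ = 0.3466 pm

Final wavelength:
λ' = 71.6672 + 0.3466 = 72.0137 pm

Final energy:
E' = hc/λ' = 1239.842 / 72.0137 = 17.2167 keV

(Intermediate values are shown rounded; full precision is carried through to the final answer.)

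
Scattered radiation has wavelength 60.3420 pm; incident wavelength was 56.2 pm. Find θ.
135.00°

First find the wavelength shift:
Δλ = λ' - λ = 60.3420 - 56.2 = 4.1420 pm

Using Δλ = λ_C(1 - cos θ), with λ_C = h/(m_e·c) ≈ 2.42631024 pm:
cos θ = 1 - Δλ/λ_C
cos θ = 1 - 4.1420/2.42631024
cos θ = -0.707119

θ = arccos(-0.707119)
θ = 135.00°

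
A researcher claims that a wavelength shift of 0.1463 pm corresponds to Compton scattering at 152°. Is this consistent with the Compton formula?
No, inconsistent

Calculate the expected shift for θ = 152°:

Δλ_expected = λ_C(1 - cos(152°))
Δλ_expected = 2.4263 × (1 - cos(152°))
Δλ_expected = 2.4263 × 1.8829
Δλ_expected = 4.5686 pm

Given shift: 0.1463 pm
Expected shift: 4.5686 pm
Difference: 4.4223 pm

The values do not match. The given shift corresponds to θ ≈ 20.0°, not 152°.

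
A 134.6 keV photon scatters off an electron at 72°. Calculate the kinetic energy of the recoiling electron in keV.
20.7261 keV

By energy conservation: K_e = E_initial - E_final

First find the scattered photon energy:
Initial wavelength: λ = hc/E = 9.2113 pm
Compton shift: Δλ = λ_C(1 - cos(72°)) = 1.6765 pm
Final wavelength: λ' = 9.2113 + 1.6765 = 10.8878 pm
Final photon energy: E' = hc/λ' = 113.8739 keV

Electron kinetic energy:
K_e = E - E' = 134.6000 - 113.8739 = 20.7261 keV

(Intermediate values are shown rounded; full precision is carried through to the final answer.)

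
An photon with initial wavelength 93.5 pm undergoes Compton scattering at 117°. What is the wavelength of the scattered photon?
97.0278 pm

Using the Compton scattering formula:
λ' = λ + Δλ = λ + λ_C(1 - cos θ)

Given:
- Initial wavelength λ = 93.5 pm
- Scattering angle θ = 117°
- Compton wavelength λ_C ≈ 2.4263 pm

Calculate the shift:
Δλ = 2.4263 × (1 - cos(117°))
Δλ = 2.4263 × 1.4540
Δλ = 3.5278 pm

Final wavelength:
λ' = 93.5 + 3.5278 = 97.0278 pm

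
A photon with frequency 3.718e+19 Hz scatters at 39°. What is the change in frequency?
2.337e+18 Hz (decrease)

Convert frequency to wavelength (c = 299792458 m/s):
λ₀ = c/f₀ = 299792458/3.718e+19 = 8.0632721e-12 m = 8.0633 pm

Calculate Compton shift:
Δλ = λ_C(1 - cos(39°)) = 0.5407 pm

Final wavelength:
λ' = λ₀ + Δλ = 8.0633 + 0.5407 = 8.6040 pm

Final frequency:
f' = c/λ' = 299792458/8.6039852e-12 = 3.4843442e+19 Hz

Frequency shift (decrease):
Δf = f₀ - f' = 3.718e+19 - 3.4843442e+19 = 2.337e+18 Hz

(Intermediate values are shown rounded; full precision is carried through to the final answer.)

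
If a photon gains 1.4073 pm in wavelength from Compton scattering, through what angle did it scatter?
65.17°

From the Compton formula Δλ = λ_C(1 - cos θ), we can solve for θ:

cos θ = 1 - Δλ/λ_C

Given:
- Δλ = 1.4073 pm
- λ_C = h/(m_e·c) ≈ 2.42631024 pm

cos θ = 1 - 1.4073/2.42631024
cos θ = 1 - 0.580017
cos θ = 0.419983

θ = arccos(0.419983)
θ = 65.17°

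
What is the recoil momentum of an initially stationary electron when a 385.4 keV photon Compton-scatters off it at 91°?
2.3842e-22 kg·m/s

The electron is initially at rest, so by conservation of momentum:
p⃗_e = p⃗₀ − p⃗'  (incident photon momentum minus scattered photon momentum)

Photon momentum magnitudes (p = h/λ = E/c):
λ₀ = hc/E₀ = 3.2170 pm → p₀ = h/λ₀ = 2.0597e-22 kg·m/s
Δλ = λ_C(1 − cos 91°) = 2.4687 pm
λ' = 5.6857 pm → p' = h/λ' = 1.1654e-22 kg·m/s

The scattered photon makes angle θ = 91° with the incident direction, so by the law of cosines:
|p⃗_e|² = p₀² + p'² − 2p₀p'cos θ
|p⃗_e|² = (2.0597e-22)² + (1.1654e-22)² − 2·2.0597e-22·1.1654e-22·cos(91°)
|p⃗_e| = 2.3842e-22 kg·m/s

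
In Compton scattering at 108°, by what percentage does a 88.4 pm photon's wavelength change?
3.5929%

Calculate the Compton shift:
Δλ = λ_C(1 - cos(108°))
Δλ = 2.4263 × (1 - cos(108°))
Δλ = 2.4263 × 1.3090
Δλ = 3.1761 pm

Percentage change:
(Δλ/λ₀) × 100 = (3.1761/88.4) × 100
= 3.5929%

(Intermediate values are shown rounded; full precision is carried through to the final answer.)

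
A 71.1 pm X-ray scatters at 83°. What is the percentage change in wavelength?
2.9966%

Calculate the Compton shift:
Δλ = λ_C(1 - cos(83°))
Δλ = 2.4263 × (1 - cos(83°))
Δλ = 2.4263 × 0.8781
Δλ = 2.1306 pm

Percentage change:
(Δλ/λ₀) × 100 = (2.1306/71.1) × 100
= 2.9966%

(Intermediate values are shown rounded; full precision is carried through to the final answer.)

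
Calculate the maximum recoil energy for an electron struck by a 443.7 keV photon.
281.5644 keV

Maximum energy transfer occurs at θ = 180° (backscattering).

Initial photon: E₀ = 443.7 keV → λ₀ = 2.7943 pm

Maximum Compton shift (at 180°):
Δλ_max = 2λ_C = 2 × 2.4263 = 4.8526 pm

Final wavelength:
λ' = 2.7943 + 4.8526 = 7.6469 pm

Minimum photon energy (maximum energy to electron):
E'_min = hc/λ' = 162.1356 keV

Maximum electron kinetic energy:
K_max = E₀ - E'_min = 443.7000 - 162.1356 = 281.5644 keV

(Intermediate values are shown rounded; full precision is carried through to the final answer.)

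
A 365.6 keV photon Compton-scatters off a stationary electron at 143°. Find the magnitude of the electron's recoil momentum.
2.6859e-22 kg·m/s

The electron is initially at rest, so by conservation of momentum:
p⃗_e = p⃗₀ − p⃗'  (incident photon momentum minus scattered photon momentum)

Photon momentum magnitudes (p = h/λ = E/c):
λ₀ = hc/E₀ = 3.3913 pm → p₀ = h/λ₀ = 1.9539e-22 kg·m/s
Δλ = λ_C(1 − cos 143°) = 4.3640 pm
λ' = 7.7553 pm → p' = h/λ' = 8.5439e-23 kg·m/s

The scattered photon makes angle θ = 143° with the incident direction, so by the law of cosines:
|p⃗_e|² = p₀² + p'² − 2p₀p'cos θ
|p⃗_e|² = (1.9539e-22)² + (8.5439e-23)² − 2·1.9539e-22·8.5439e-23·cos(143°)
|p⃗_e| = 2.6859e-22 kg·m/s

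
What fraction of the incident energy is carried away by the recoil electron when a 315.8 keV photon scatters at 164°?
0.5479 (or 54.79%)

Calculate initial and final photon energies:

Initial: E₀ = 315.8 keV → λ₀ = 3.9260 pm
Compton shift: Δλ = 4.7586 pm
Final wavelength: λ' = 8.6847 pm
Final energy: E' = 142.7622 keV

Fractional energy loss:
(E₀ - E')/E₀ = (315.8000 - 142.7622)/315.8000
= 173.0378/315.8000
= 0.5479
= 54.79%

(Intermediate values are shown rounded; full precision is carried through to the final answer.)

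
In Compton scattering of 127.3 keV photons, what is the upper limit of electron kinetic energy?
42.3336 keV

Maximum energy transfer occurs at θ = 180° (backscattering).

Initial photon: E₀ = 127.3 keV → λ₀ = 9.7395 pm

Maximum Compton shift (at 180°):
Δλ_max = 2λ_C = 2 × 2.4263 = 4.8526 pm

Final wavelength:
λ' = 9.7395 + 4.8526 = 14.5921 pm

Minimum photon energy (maximum energy to electron):
E'_min = hc/λ' = 84.9664 keV

Maximum electron kinetic energy:
K_max = E₀ - E'_min = 127.3000 - 84.9664 = 42.3336 keV

(Intermediate values are shown rounded; full precision is carried through to the final answer.)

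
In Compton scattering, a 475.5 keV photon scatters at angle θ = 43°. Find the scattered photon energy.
380.4050 keV

First convert energy to wavelength:
λ = hc/E, with hc ≈ 1239.842 keV·pm (i.e. 1239.842 eV·nm)

For E = 475.5 keV = 475500 eV:
λ = 1239.842 keV·pm / 475.5 keV
λ = 2.6074 pm

Calculate the Compton shift:
Δλ = λ_C(1 - cos(43°)) = 2.4263 × 0.2686
Δλ = 0.6518 pm

Final wavelength:
λ' = 2.6074 + 0.6518 = 3.2593 pm

Final energy:
E' = hc/λ' = 1239.842 / 3.2593 = 380.4050 keV

(Intermediate values are shown rounded; full precision is carried through to the final answer.)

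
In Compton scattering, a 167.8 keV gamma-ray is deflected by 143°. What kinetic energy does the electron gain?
62.3072 keV

By energy conservation: K_e = E_initial - E_final

First find the scattered photon energy:
Initial wavelength: λ = hc/E = 7.3888 pm
Compton shift: Δλ = λ_C(1 - cos(143°)) = 4.3640 pm
Final wavelength: λ' = 7.3888 + 4.3640 = 11.7529 pm
Final photon energy: E' = hc/λ' = 105.4928 keV

Electron kinetic energy:
K_e = E - E' = 167.8000 - 105.4928 = 62.3072 keV

(Intermediate values are shown rounded; full precision is carried through to the final answer.)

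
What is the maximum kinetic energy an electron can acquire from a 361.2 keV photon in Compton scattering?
211.5543 keV

Maximum energy transfer occurs at θ = 180° (backscattering).

Initial photon: E₀ = 361.2 keV → λ₀ = 3.4326 pm

Maximum Compton shift (at 180°):
Δλ_max = 2λ_C = 2 × 2.4263 = 4.8526 pm

Final wavelength:
λ' = 3.4326 + 4.8526 = 8.2852 pm

Minimum photon energy (maximum energy to electron):
E'_min = hc/λ' = 149.6457 keV

Maximum electron kinetic energy:
K_max = E₀ - E'_min = 361.2000 - 149.6457 = 211.5543 keV

(Intermediate values are shown rounded; full precision is carried through to the final answer.)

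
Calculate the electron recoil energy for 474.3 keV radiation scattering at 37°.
74.6885 keV

By energy conservation: K_e = E_initial - E_final

First find the scattered photon energy:
Initial wavelength: λ = hc/E = 2.6140 pm
Compton shift: Δλ = λ_C(1 - cos(37°)) = 0.4886 pm
Final wavelength: λ' = 2.6140 + 0.4886 = 3.1026 pm
Final photon energy: E' = hc/λ' = 399.6115 keV

Electron kinetic energy:
K_e = E - E' = 474.3000 - 399.6115 = 74.6885 keV

(Intermediate values are shown rounded; full precision is carried through to the final answer.)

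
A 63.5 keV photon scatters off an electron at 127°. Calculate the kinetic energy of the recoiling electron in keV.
10.5415 keV

By energy conservation: K_e = E_initial - E_final

First find the scattered photon energy:
Initial wavelength: λ = hc/E = 19.5251 pm
Compton shift: Δλ = λ_C(1 - cos(127°)) = 3.8865 pm
Final wavelength: λ' = 19.5251 + 3.8865 = 23.4116 pm
Final photon energy: E' = hc/λ' = 52.9585 keV

Electron kinetic energy:
K_e = E - E' = 63.5000 - 52.9585 = 10.5415 keV

(Intermediate values are shown rounded; full precision is carried through to the final answer.)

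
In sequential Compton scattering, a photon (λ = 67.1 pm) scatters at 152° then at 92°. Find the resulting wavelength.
74.1796 pm

Apply Compton shift twice:

First scattering at θ₁ = 152°:
Δλ₁ = λ_C(1 - cos(152°))
Δλ₁ = 2.4263 × 1.8829
Δλ₁ = 4.5686 pm

After first scattering:
λ₁ = 67.1 + 4.5686 = 71.6686 pm

Second scattering at θ₂ = 92°:
Δλ₂ = λ_C(1 - cos(92°))
Δλ₂ = 2.4263 × 1.0349
Δλ₂ = 2.5110 pm

Final wavelength:
λ₂ = 71.6686 + 2.5110 = 74.1796 pm

Total shift: Δλ_total = 4.5686 + 2.5110 = 7.0796 pm

(Intermediate values are shown rounded; full precision is carried through to the final answer.)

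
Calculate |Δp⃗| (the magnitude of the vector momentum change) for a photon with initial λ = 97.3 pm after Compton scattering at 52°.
5.9425e-24 kg·m/s

Photon momentum magnitude is p = h/λ.

Initial momentum:
p₀ = h/λ = 6.6261e-34/9.7300e-11 = 6.8099e-24 kg·m/s

After scattering:
λ' = λ + Δλ = 97.3 + 0.9325 = 98.2325 pm
p' = h/λ' = 6.6261e-34/9.8233e-11 = 6.7453e-24 kg·m/s

Momentum is a vector; the scattered photon's direction makes angle θ = 52° with the incident direction. The magnitude of the vector change Δp⃗ = p⃗₀ − p⃗' is found from the law of cosines:
|Δp⃗|² = p₀² + p'² − 2p₀p'cos θ
|Δp⃗|² = (6.8099e-24)² + (6.7453e-24)² − 2·6.8099e-24·6.7453e-24·cos(52°)
|Δp⃗| = 5.9425e-24 kg·m/s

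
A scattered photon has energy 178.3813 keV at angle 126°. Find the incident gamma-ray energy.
400.2000 keV

Convert final energy to wavelength (hc ≈ 1239.842 keV·pm):
λ' = hc/E' = 1239.842 / 178.3813 = 6.9505 pm

Calculate the Compton shift:
Δλ = λ_C(1 - cos(126°))
Δλ = 2.4263 × (1 - cos(126°))
Δλ = 3.8525 pm

Initial wavelength:
λ = λ' - Δλ = 6.9505 - 3.8525 = 3.0981 pm

Initial energy:
E = hc/λ = 1239.842 / 3.0981 = 400.2000 keV

(Intermediate values are shown rounded; full precision is carried through to the final answer.)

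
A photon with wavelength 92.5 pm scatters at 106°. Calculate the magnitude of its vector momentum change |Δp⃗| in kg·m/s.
1.1257e-23 kg·m/s

Photon momentum magnitude is p = h/λ.

Initial momentum:
p₀ = h/λ = 6.6261e-34/9.2500e-11 = 7.1633e-24 kg·m/s

After scattering:
λ' = λ + Δλ = 92.5 + 3.0951 = 95.5951 pm
p' = h/λ' = 6.6261e-34/9.5595e-11 = 6.9314e-24 kg·m/s

Momentum is a vector; the scattered photon's direction makes angle θ = 106° with the incident direction. The magnitude of the vector change Δp⃗ = p⃗₀ − p⃗' is found from the law of cosines:
|Δp⃗|² = p₀² + p'² − 2p₀p'cos θ
|Δp⃗|² = (7.1633e-24)² + (6.9314e-24)² − 2·7.1633e-24·6.9314e-24·cos(106°)
|Δp⃗| = 1.1257e-23 kg·m/s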